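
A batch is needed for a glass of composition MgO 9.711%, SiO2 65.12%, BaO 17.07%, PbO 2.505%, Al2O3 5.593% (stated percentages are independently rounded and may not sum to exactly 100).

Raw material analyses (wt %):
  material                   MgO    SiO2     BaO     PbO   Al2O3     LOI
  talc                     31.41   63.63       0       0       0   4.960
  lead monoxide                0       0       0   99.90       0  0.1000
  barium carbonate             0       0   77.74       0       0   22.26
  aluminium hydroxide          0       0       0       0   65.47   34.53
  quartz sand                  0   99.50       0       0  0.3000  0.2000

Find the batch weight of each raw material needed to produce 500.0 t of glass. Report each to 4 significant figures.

Each numeric step keeps full float precision through the solve. In-progress results appear, rounded to 4 significant digits, as written — a single rounding finalizes each reported number — all derived quantities, which include ignition loss, the totals, yield, the five compositions, net glass mass, are recomputed in full float precision, exactly as printed in either problem or answer, from the batch weights for 500.0 t of glass.
Per-oxide target masses for 500.0 t glass:
  MgO: 9.711% × 500.0 = 48.56 t
  SiO2: 65.12% × 500.0 = 325.6 t
  BaO: 17.07% × 500.0 = 85.35 t
  PbO: 2.505% × 500.0 = 12.52 t
  Al2O3: 5.593% × 500.0 = 27.96 t
Checking each oxide sum using the reported weights, relative to the basis at hand (oxide sums agree with the targets once rounding is allowed for):
  MgO: 154.6·0.3141 = 48.56 t (target 48.56 t)
  SiO2: 154.6·0.6363 + 228.4·0.9950 = 325.6 t (target 325.6 t)
  BaO: 109.8·0.7774 = 85.36 t (target 85.35 t)
  PbO: 12.54·0.9990 = 12.53 t (target 12.52 t)
  Al2O3: 41.67·0.6547 + 228.4·0.003000 = 27.97 t (target 27.96 t)
Glass-mass bookkeeping: net batch after ignition = 500.0 t (the targets, summed, come to 500.0 t; the stated basis being 500.0 t — a pure rounding effect).
Batch total: Σ batch = 547.0 t; loss to ignition Σ batch·LOI = 46.97 t; yield: glass divided by total = 91.41%.

Batch per 500.0 t glass:
  talc: 154.6 t
  lead monoxide: 12.54 t
  barium carbonate: 109.8 t
  aluminium hydroxide: 41.67 t
  quartz sand: 228.4 t
Total batch = 547.0 t; LOI loss = 46.97 t; yield = 91.41%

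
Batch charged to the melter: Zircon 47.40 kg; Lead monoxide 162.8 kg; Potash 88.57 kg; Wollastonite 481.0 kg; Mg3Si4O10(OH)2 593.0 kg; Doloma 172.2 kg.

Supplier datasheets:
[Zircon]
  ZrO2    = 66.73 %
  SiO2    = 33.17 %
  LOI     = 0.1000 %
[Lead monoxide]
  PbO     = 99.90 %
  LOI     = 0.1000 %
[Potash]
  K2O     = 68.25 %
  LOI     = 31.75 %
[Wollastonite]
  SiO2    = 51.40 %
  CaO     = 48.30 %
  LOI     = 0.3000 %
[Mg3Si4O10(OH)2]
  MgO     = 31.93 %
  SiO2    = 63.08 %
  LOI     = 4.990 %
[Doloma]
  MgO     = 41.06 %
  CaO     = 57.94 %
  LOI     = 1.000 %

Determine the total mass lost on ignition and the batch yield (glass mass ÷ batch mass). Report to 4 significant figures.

LOI loss = 61.09 kg; glass = 1484 kg; yield = 96.05%

The intermediate values are printed rounded to four significant figures in the printout. Full float precision is kept end to end; every reported figure receives exactly one rounding — the derived quantities (totals, net glass mass, the six compositions, ignition loss, yield) are computed from the batch weights for 1484 kg of glass in full float precision as set out in problem or answer.
LOI of each material in turn:
  Zircon: 47.40 × 0.001000 = 0.04740 kg
  Lead monoxide: 162.8 × 0.001000 = 0.1628 kg
  Potash: 88.57 × 0.3175 = 28.12 kg
  Wollastonite: 481.0 × 0.003000 = 1.443 kg
  Mg3Si4O10(OH)2: 593.0 × 0.04990 = 29.59 kg
  Doloma: 172.2 × 0.01000 = 1.722 kg
Total LOI = 61.09 kg
Glass = batch − LOI = 1545 − 61.09 = 1484 kg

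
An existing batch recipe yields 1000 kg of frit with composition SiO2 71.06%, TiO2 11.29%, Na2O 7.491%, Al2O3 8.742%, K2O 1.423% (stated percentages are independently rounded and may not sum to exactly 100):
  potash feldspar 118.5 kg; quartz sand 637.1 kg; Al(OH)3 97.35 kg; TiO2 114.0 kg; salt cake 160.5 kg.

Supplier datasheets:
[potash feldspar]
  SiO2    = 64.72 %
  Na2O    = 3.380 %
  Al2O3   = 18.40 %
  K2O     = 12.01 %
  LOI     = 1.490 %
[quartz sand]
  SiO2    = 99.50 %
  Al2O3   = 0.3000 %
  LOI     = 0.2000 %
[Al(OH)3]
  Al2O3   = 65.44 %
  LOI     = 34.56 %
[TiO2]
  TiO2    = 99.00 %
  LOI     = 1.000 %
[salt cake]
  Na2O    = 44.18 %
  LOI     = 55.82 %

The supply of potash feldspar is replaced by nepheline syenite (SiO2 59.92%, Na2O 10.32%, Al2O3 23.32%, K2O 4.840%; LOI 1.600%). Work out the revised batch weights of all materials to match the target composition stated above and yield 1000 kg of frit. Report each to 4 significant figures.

All arithmetic maintains full float precision at all times; rounding to 4 significant digits extends to every working value as displayed; a single rounding completes every reported number; all derived quantities are rebuilt at full float precision (the five compositions, yield, the totals, ignition loss, glass mass) using the weight values per 1000 kg of glass, as written in either problem or answer.
Target oxide masses per 1000 kg frit:
  SiO2: 71.06% × 1000 = 710.6 kg
  TiO2: 11.29% × 1000 = 112.9 kg
  Na2O: 7.491% × 1000 = 74.91 kg
  Al2O3: 8.742% × 1000 = 87.42 kg
  K2O: 1.423% × 1000 = 14.23 kg
A balance pass over the oxides, applying the batch weights above, against the basis in use (every target is met by its sum within answer rounding):
  SiO2: 294.0·0.5992 + 537.1·0.9950 = 710.6 kg (target 710.6 kg)
  TiO2: 114.0·0.9900 = 112.9 kg (target 112.9 kg)
  Na2O: 294.0·0.1032 + 100.9·0.4418 = 74.92 kg (target 74.91 kg)
  Al2O3: 294.0·0.2332 + 537.1·0.003000 + 26.35·0.6544 = 87.42 kg (target 87.42 kg)
  K2O: 294.0·0.04840 = 14.23 kg (target 14.23 kg)
Glass-mass sanity pass: the batch minus its LOI: 1000 kg (summing oxide targets gives 1000 kg; the stated basis being 1000 kg — any gap is answer rounding).
Batch total: Σ batch = 1072 kg; the LOI term Σ batch·LOI equals 72.35 kg; glass ÷ batch gives a yield of 93.25%.

Revised batch per 1000 kg frit:
  nepheline syenite: 294.0 kg
  quartz sand: 537.1 kg
  Al(OH)3: 26.35 kg
  TiO2: 114.0 kg
  salt cake: 100.9 kg
Total batch = 1072 kg; LOI loss = 72.35 kg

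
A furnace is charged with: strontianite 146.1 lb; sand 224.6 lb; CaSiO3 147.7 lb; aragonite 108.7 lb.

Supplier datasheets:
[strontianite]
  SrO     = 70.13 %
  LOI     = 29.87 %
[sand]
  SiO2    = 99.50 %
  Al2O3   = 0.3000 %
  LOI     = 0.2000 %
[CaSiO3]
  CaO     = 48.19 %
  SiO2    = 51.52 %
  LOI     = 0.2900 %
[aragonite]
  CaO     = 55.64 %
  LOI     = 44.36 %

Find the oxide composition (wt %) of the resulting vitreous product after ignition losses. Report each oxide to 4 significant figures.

Intermediates are printed, with 4-significant-digit rounding, alongside each step — all internal work runs at full precision end to end; each reported result takes a single rounding — derived quantities are rebuilt in exact precision (ignition loss, glass mass, four oxide percentages, totals, the yield) from the weighed amounts per 534.4 lb of glass, precisely as stated by the question or the answer.
Oxide masses out of the charge:
  CaO: 147.7·0.4819 + 108.7·0.5564 = 131.7 lb
  SiO2: 224.6·0.9950 + 147.7·0.5152 = 299.6 lb
  SrO: 146.1·0.7013 = 102.5 lb
  Al2O3: 224.6·0.003000 = 0.6738 lb
LOI: 146.1·0.2987 + 224.6·0.002000 + 147.7·0.002900 + 108.7·0.4436 = 92.74 lb
Glass mass = batch − LOI = 627.1 − 92.74 = 534.4 lb (equal to the oxide-mass sum)
each oxide over glass, ×100, is wt %

Glass mass = 534.4 lb (batch 627.1 − LOI 92.74).
Composition: CaO 24.64%, SiO2 56.06%, SrO 19.17%, Al2O3 0.1261%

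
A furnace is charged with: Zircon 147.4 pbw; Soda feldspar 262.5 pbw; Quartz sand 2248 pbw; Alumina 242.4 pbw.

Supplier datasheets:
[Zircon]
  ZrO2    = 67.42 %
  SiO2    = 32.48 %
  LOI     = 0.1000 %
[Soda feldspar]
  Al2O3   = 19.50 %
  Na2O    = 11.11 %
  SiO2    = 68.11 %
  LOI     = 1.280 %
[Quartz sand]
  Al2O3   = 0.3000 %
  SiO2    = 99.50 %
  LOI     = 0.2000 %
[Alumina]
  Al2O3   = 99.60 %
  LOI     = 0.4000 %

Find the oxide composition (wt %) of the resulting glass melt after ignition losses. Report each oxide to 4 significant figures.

Mid-chain values appear (rounded to 4 significant figures) on the page. Each numeric step keeps exact precision at every stage. A single rounding finalizes each reported number. All derived quantities, which include the four compositions, totals, ignition loss, net glass mass, the yield, are computed in full precision, as set out in the problem or answer text, starting from the weights per 2891 pbw of glass.
Oxide-by-oxide delivered mass:
  ZrO2: 147.4·0.6742 = 99.38 pbw
  Al2O3: 262.5·0.1950 + 2248·0.003000 + 242.4·0.9960 = 299.4 pbw
  Na2O: 262.5·0.1111 = 29.16 pbw
  SiO2: 147.4·0.3248 + 262.5·0.6811 + 2248·0.9950 = 2463 pbw
LOI: 147.4·0.001000 + 262.5·0.01280 + 2248·0.002000 + 242.4·0.004000 = 8.973 pbw
Net of LOI, the glass mass = 2900 − 8.973 = 2891 pbw (= Σ oxide masses)
wt %: oxide over glass, times 100

Glass mass = 2891 pbw (batch 2900 − LOI 8.973).
Composition: ZrO2 3.437%, Al2O3 10.35%, Na2O 1.009%, SiO2 85.20%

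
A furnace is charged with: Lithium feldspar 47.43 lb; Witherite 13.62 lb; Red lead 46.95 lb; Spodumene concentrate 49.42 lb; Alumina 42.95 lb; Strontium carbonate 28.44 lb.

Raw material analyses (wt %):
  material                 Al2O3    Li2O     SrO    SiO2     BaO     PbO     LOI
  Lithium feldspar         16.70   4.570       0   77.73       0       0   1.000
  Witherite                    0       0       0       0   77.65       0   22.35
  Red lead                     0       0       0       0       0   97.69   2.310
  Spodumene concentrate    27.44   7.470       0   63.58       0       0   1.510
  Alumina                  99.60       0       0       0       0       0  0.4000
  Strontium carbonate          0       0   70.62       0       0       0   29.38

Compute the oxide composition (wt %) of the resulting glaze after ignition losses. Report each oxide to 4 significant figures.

Glass mass = 214.9 lb (batch 228.8 − LOI 13.88).
Composition: Al2O3 29.90%, Li2O 2.726%, SrO 9.344%, SiO2 31.77%, BaO 4.921%, PbO 21.34%

Mid-chain values are printed (rounded to 4 significant figures) in the working — all arithmetic keeps full precision from start to finish. Every reported figure carries a single rounding. All derived quantities, which include totals, ignition loss, net glass mass, the yield, six oxide percentages, are recomputed at full float precision, as given in question or answer, from the weighed amounts per 214.9 lb of glass.
Oxide-by-oxide delivered mass:
  Al2O3: 47.43·0.1670 + 49.42·0.2744 + 42.95·0.9960 = 64.26 lb
  Li2O: 47.43·0.04570 + 49.42·0.07470 = 5.859 lb
  SrO: 28.44·0.7062 = 20.08 lb
  SiO2: 47.43·0.7773 + 49.42·0.6358 = 68.29 lb
  BaO: 13.62·0.7765 = 10.58 lb
  PbO: 46.95·0.9769 = 45.87 lb
LOI: 47.43·0.01000 + 13.62·0.2235 + 46.95·0.02310 + 49.42·0.01510 + 42.95·0.004000 + 28.44·0.2938 = 13.88 lb
Glass = total batch minus LOI = 228.8 − 13.88 = 214.9 lb (the oxide masses sum to this)
each wt % is 100 × oxide ÷ glass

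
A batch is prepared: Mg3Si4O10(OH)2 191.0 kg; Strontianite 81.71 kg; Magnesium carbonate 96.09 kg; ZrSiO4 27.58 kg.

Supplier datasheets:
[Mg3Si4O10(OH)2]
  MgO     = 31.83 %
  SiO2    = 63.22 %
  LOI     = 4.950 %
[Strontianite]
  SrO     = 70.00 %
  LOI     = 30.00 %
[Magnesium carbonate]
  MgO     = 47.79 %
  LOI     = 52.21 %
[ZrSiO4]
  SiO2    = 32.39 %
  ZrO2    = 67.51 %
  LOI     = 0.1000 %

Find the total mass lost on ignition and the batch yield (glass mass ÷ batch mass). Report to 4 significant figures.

LOI loss = 84.16 kg; glass = 312.2 kg; yield = 78.77%

All arithmetic keeps exact precision through every step — the intermediate values are printed (rounded to 4 significant figures) as written. Every reported value is rounded a single time — the derived quantities are computed using the weight values at 312.2 kg of glass at full float precision (net glass mass, the yield, totals, the four compositions, ignition loss), as they appear in problem or answer.
Per-material ignition loss:
  Mg3Si4O10(OH)2: 191.0 × 0.04950 = 9.455 kg
  Strontianite: 81.71 × 0.3000 = 24.51 kg
  Magnesium carbonate: 96.09 × 0.5221 = 50.17 kg
  ZrSiO4: 27.58 × 0.001000 = 0.02758 kg
Total LOI = 84.16 kg
Glass = batch − LOI = 396.4 − 84.16 = 312.2 kg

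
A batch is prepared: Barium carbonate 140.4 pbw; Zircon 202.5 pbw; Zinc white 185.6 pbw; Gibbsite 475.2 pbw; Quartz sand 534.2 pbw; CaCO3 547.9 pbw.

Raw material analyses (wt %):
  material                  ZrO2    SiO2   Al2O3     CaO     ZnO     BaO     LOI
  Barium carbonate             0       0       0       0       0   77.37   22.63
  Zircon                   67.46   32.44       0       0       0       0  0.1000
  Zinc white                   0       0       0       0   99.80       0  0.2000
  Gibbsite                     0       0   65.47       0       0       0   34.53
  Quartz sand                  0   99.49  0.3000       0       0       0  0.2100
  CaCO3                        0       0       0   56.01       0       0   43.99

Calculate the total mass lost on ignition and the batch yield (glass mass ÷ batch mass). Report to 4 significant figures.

The working math carries full precision end to end — mid-chain values are shown, rounded to four significant digits, on the page — every reported number carries a single rounding. All derived quantities, including ignition loss, yield, totals, six oxide percentages, glass mass, are computed using the weight values for 1647 pbw of glass at full float precision as they appear in the question or the answer.
LOI of each material in turn:
  Barium carbonate: 140.4 × 0.2263 = 31.77 pbw
  Zircon: 202.5 × 0.001000 = 0.2025 pbw
  Zinc white: 185.6 × 0.002000 = 0.3712 pbw
  Gibbsite: 475.2 × 0.3453 = 164.1 pbw
  Quartz sand: 534.2 × 0.002100 = 1.122 pbw
  CaCO3: 547.9 × 0.4399 = 241.0 pbw
Total LOI = 438.6 pbw
Glass = batch − LOI = 2086 − 438.6 = 1647 pbw

LOI loss = 438.6 pbw; glass = 1647 pbw; yield = 78.97%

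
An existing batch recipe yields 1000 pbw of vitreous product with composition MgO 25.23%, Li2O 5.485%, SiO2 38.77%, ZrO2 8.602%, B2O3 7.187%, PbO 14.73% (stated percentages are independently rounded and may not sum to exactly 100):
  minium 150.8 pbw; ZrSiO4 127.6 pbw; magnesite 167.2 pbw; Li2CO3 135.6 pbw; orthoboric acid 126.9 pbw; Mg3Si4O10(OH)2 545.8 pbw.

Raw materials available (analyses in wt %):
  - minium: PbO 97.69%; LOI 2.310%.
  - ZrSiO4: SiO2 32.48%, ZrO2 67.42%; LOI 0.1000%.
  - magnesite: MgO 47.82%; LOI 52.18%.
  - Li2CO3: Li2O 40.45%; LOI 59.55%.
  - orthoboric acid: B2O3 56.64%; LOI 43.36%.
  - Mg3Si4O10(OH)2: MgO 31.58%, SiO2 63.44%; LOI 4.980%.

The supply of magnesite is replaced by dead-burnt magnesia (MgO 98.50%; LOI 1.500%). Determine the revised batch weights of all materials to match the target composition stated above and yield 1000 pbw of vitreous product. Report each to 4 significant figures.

The working math runs at exact precision from first step to last — working values are displayed, rounded to 4 significant digits, in the working. Every reported result is rounded just once; derived quantities, which include the six compositions, totals, the yield, glass mass, ignition loss, are computed in full float precision, precisely as stated by the question or the answer, from the batch weights on 1000 pbw of glass.
Target masses of each oxide per 1000 pbw vitreous product:
  MgO: 25.23% × 1000 = 252.3 pbw
  Li2O: 5.485% × 1000 = 54.85 pbw
  SiO2: 38.77% × 1000 = 387.7 pbw
  ZrO2: 8.602% × 1000 = 86.02 pbw
  B2O3: 7.187% × 1000 = 71.87 pbw
  PbO: 14.73% × 1000 = 147.3 pbw
Sums-versus-targets review using the reported weights, at the basis given (delivered sums recover each target exact up to rounding of places):
  MgO: 81.15·0.9850 + 545.8·0.3158 = 252.3 pbw (target 252.3 pbw)
  Li2O: 135.6·0.4045 = 54.85 pbw (target 54.85 pbw)
  SiO2: 127.6·0.3248 + 545.8·0.6344 = 387.7 pbw (target 387.7 pbw)
  ZrO2: 127.6·0.6742 = 86.03 pbw (target 86.02 pbw)
  B2O3: 126.9·0.5664 = 71.88 pbw (target 71.87 pbw)
  PbO: 150.8·0.9769 = 147.3 pbw (target 147.3 pbw)
Auditing the glass mass value: batch total minus LOI = 1000 pbw (oxide target masses add up to 1000 pbw; versus the stated basis of 1000 pbw — differing by rounding only).
Adding the batch up: Σ batch = 1168 pbw; loss to ignition Σ batch·LOI = 167.8 pbw; glass ÷ batch gives a yield of 85.63%.

Revised batch per 1000 pbw vitreous product:
  minium: 150.8 pbw
  ZrSiO4: 127.6 pbw
  dead-burnt magnesia: 81.15 pbw
  Li2CO3: 135.6 pbw
  orthoboric acid: 126.9 pbw
  Mg3Si4O10(OH)2: 545.8 pbw
Total batch = 1168 pbw; LOI loss = 167.8 pbw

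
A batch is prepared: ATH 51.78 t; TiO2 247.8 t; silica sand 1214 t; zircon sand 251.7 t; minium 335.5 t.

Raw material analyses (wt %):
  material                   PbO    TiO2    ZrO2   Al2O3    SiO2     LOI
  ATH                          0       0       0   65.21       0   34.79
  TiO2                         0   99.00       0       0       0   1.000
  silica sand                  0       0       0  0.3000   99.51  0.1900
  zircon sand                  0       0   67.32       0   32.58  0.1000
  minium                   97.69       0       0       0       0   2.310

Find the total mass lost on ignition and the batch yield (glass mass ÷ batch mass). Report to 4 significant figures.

The working math holds exact precision at every stage; rounding to four significant figures extends to each intermediate as displayed. Exactly one rounding lands on every reported figure. All derived quantities, including yield, five oxide percentages, totals, net glass mass, LOI, are computed from the weighed amounts on 2070 t of glass at full float precision exactly as printed in either problem or answer.
Loss on ignition, line by line:
  ATH: 51.78 × 0.3479 = 18.01 t
  TiO2: 247.8 × 0.01000 = 2.478 t
  silica sand: 1214 × 0.001900 = 2.307 t
  zircon sand: 251.7 × 0.001000 = 0.2517 t
  minium: 335.5 × 0.02310 = 7.750 t
Total LOI = 30.80 t
Glass = batch − LOI = 2101 − 30.80 = 2070 t

LOI loss = 30.80 t; glass = 2070 t; yield = 98.53%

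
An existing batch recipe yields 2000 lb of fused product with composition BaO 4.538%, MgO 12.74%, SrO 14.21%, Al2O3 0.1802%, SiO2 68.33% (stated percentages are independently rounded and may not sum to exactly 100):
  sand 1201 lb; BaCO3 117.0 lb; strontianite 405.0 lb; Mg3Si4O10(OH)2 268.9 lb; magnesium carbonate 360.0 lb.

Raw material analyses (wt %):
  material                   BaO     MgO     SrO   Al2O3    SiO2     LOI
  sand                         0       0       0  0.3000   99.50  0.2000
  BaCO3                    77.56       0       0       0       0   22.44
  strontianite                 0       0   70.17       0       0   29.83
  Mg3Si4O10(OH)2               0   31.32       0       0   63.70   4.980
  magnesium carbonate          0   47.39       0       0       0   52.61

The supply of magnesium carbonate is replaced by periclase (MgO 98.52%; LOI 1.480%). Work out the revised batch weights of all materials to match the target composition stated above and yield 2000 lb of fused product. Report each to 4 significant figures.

The whole derivation runs at full float precision at all times. Working values are rounded off to 4 significant figures when quoted — each reported figure carries a single rounding. Derived quantities, including glass mass, five oxide percentages, ignition loss, yield, totals, are rebuilt using the weight values for 2000 lb of glass in exact precision precisely as stated by the question or the answer.
The oxide mass targets at 2000 lb fused product:
  BaO: 4.538% × 2000 = 90.76 lb
  MgO: 12.74% × 2000 = 254.8 lb
  SrO: 14.21% × 2000 = 284.2 lb
  Al2O3: 0.1802% × 2000 = 3.604 lb
  SiO2: 68.33% × 2000 = 1367 lb
Checking each oxide sum applying the batch weights above, versus the basis set out (delivered sums recover each target within answer rounding):
  BaO: 117.0·0.7756 = 90.75 lb (target 90.76 lb)
  MgO: 268.9·0.3132 + 173.2·0.9852 = 254.9 lb (target 254.8 lb)
  SrO: 405.0·0.7017 = 284.2 lb (target 284.2 lb)
  Al2O3: 1201·0.003000 = 3.603 lb (target 3.604 lb)
  SiO2: 1201·0.9950 + 268.9·0.6370 = 1366 lb (target 1367 lb)
Glass-mass sanity pass: Σ batch − LOI loss = 2000 lb (targets for the oxides total 2000 lb; with the basis standing at 2000 lb — gaps are rounding artifacts).
Whole-batch sum: Σ batch = 2165 lb; Σ batch·LOI gives LOI loss = 165.4 lb; yield: glass divided by total = 92.36%.

Revised batch per 2000 lb fused product:
  sand: 1201 lb
  BaCO3: 117.0 lb
  strontianite: 405.0 lb
  Mg3Si4O10(OH)2: 268.9 lb
  periclase: 173.2 lb
Total batch = 2165 lb; LOI loss = 165.4 lb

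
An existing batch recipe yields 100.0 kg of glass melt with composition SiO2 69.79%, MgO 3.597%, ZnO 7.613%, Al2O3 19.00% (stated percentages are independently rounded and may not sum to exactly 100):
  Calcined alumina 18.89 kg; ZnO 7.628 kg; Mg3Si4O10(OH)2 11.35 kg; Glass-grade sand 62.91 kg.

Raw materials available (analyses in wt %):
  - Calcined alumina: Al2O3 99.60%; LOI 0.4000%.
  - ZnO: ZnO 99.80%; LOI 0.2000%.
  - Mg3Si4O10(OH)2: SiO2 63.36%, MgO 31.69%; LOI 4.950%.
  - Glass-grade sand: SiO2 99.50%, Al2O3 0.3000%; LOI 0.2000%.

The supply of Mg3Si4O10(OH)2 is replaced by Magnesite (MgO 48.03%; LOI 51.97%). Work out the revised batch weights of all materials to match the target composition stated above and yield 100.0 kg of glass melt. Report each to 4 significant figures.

Revised batch per 100.0 kg glass melt:
  Calcined alumina: 18.87 kg
  ZnO: 7.628 kg
  Magnesite: 7.489 kg
  Glass-grade sand: 70.14 kg
Total batch = 104.1 kg; LOI loss = 4.123 kg

The working math carries full precision at every stage — in-progress results are printed, rounded to four significant digits, when written out — every reported result carries a single rounding. The derived quantities are carried from the batch weights for 100.0 kg of glass at exact precision (glass mass, ignition loss, four oxide percentages, the totals, yield) as they appear in the question or the answer.
The oxide mass targets at 100.0 kg glass melt:
  SiO2: 69.79% × 100.0 = 69.79 kg
  MgO: 3.597% × 100.0 = 3.597 kg
  ZnO: 7.613% × 100.0 = 7.613 kg
  Al2O3: 19.00% × 100.0 = 19.00 kg
Per-oxide balance check using the reported weights, versus the basis set out (summed amounts equal target values given rounding of the digits):
  SiO2: 70.14·0.9950 = 69.79 kg (target 69.79 kg)
  MgO: 7.489·0.4803 = 3.597 kg (target 3.597 kg)
  ZnO: 7.628·0.9980 = 7.613 kg (target 7.613 kg)
  Al2O3: 18.87·0.9960 + 70.14·0.003000 = 19.00 kg (target 19.00 kg)
Auditing the glass mass value: total charge less LOI = 100.0 kg (the targets, summed, come to 100.0 kg; stated basis 100.0 kg — any gap is answer rounding).
Batch grand total — Σ batch = 104.1 kg; LOI loss = Σ batch·LOI = 4.123 kg; yield: glass divided by total = 96.04%.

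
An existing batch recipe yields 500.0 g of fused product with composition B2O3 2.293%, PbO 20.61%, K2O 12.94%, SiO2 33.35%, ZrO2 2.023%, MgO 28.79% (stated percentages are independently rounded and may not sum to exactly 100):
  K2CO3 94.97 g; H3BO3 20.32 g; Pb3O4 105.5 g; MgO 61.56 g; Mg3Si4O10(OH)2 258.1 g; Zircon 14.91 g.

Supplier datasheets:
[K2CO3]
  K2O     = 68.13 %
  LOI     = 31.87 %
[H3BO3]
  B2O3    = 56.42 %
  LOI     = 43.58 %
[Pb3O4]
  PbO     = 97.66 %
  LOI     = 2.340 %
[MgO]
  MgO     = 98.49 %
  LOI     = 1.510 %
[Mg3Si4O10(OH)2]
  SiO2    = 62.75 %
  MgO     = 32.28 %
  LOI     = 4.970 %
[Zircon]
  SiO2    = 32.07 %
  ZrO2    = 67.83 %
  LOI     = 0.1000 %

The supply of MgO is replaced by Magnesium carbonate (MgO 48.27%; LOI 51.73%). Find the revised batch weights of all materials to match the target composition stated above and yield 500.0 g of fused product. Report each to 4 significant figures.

Revised batch per 500.0 g fused product:
  K2CO3: 94.97 g
  H3BO3: 20.32 g
  Pb3O4: 105.5 g
  Magnesium carbonate: 125.6 g
  Mg3Si4O10(OH)2: 258.1 g
  Zircon: 14.91 g
Total batch = 619.4 g; LOI loss = 119.4 g

The working math runs at exact precision from start to finish; intermediates are printed rounded off to 4 significant digits alongside each step; a single rounding completes each reported result. All derived quantities, including the yield, the six compositions, ignition loss, the totals, net glass mass, are rebuilt from the batch weights for 500.0 g of glass at exact precision, as they appear in problem or answer.
Oxide-by-oxide targets in 500.0 g fused product:
  B2O3: 2.293% × 500.0 = 11.46 g
  PbO: 20.61% × 500.0 = 103.0 g
  K2O: 12.94% × 500.0 = 64.70 g
  SiO2: 33.35% × 500.0 = 166.8 g
  ZrO2: 2.023% × 500.0 = 10.12 g
  MgO: 28.79% × 500.0 = 144.0 g
A balance pass over the oxides, given the weights on record, relative to the basis at hand (summed amounts equal target values inside rounding margins):
  B2O3: 20.32·0.5642 = 11.46 g (target 11.46 g)
  PbO: 105.5·0.9766 = 103.0 g (target 103.0 g)
  K2O: 94.97·0.6813 = 64.70 g (target 64.70 g)
  SiO2: 258.1·0.6275 + 14.91·0.3207 = 166.7 g (target 166.8 g)
  ZrO2: 14.91·0.6783 = 10.11 g (target 10.12 g)
  MgO: 125.6·0.4827 + 258.1·0.3228 = 143.9 g (target 144.0 g)
Glass mass check: batch total minus LOI = 500.0 g (per-oxide target masses sum to 500.0 g; stated basis 500.0 g — differing by rounding only).
Summing the batch: Σ batch = 619.4 g; LOI loss = Σ batch·LOI = 119.4 g; yield = glass ÷ total batch = 80.72%.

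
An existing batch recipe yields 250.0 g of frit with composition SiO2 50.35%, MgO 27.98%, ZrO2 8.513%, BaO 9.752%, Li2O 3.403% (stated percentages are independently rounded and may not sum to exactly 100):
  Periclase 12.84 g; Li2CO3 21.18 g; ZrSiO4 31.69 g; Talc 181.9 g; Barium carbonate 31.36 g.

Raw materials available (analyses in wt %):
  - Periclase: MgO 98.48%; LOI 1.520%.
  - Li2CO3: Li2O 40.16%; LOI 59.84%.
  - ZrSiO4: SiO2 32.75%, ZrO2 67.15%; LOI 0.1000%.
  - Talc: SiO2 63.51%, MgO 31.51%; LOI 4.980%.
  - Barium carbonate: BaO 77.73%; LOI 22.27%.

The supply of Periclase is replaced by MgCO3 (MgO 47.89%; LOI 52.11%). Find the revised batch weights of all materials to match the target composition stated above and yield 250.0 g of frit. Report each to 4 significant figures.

Revised batch per 250.0 g frit:
  MgCO3: 26.41 g
  Li2CO3: 21.18 g
  ZrSiO4: 31.69 g
  Talc: 181.9 g
  Barium carbonate: 31.36 g
Total batch = 292.5 g; LOI loss = 42.51 g

Intermediates appear, with 4-significant-figure rounding, between the steps — every computation carries exact precision at every stage — each reported number includes exactly one rounding; all derived quantities (five oxide percentages, LOI, yield, totals, net glass mass) are rebuilt in full precision from the batch weights per 250.0 g of glass, as they appear in the problem or the answer.
Target masses of each oxide per 250.0 g frit:
  SiO2: 50.35% × 250.0 = 125.9 g
  MgO: 27.98% × 250.0 = 69.95 g
  ZrO2: 8.513% × 250.0 = 21.28 g
  BaO: 9.752% × 250.0 = 24.38 g
  Li2O: 3.403% × 250.0 = 8.508 g
Oxide-by-oxide audit applying the batch weights above, per the basis as stated (sums match the target masses exact up to rounding of places):
  SiO2: 31.69·0.3275 + 181.9·0.6351 = 125.9 g (target 125.9 g)
  MgO: 26.41·0.4789 + 181.9·0.3151 = 69.96 g (target 69.95 g)
  ZrO2: 31.69·0.6715 = 21.28 g (target 21.28 g)
  BaO: 31.36·0.7773 = 24.38 g (target 24.38 g)
  Li2O: 21.18·0.4016 = 8.506 g (target 8.508 g)
Auditing the glass mass value: total charge less LOI = 250.0 g (per-oxide target masses sum to 250.0 g; the stated basis being 250.0 g — any gap is answer rounding).
Batch grand total — Σ batch = 292.5 g; the LOI term Σ batch·LOI equals 42.51 g; yield, glass over the total, = 85.47%.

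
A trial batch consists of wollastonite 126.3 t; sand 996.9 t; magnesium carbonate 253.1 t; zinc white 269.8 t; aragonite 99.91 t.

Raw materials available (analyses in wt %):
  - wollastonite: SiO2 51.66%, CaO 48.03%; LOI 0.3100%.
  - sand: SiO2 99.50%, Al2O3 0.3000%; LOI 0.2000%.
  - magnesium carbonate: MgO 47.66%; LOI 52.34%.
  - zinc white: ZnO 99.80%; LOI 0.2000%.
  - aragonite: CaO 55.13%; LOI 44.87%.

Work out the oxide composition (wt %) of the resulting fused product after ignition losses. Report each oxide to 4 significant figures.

Glass mass = 1566 t (batch 1746 − LOI 180.2).
Composition: ZnO 17.20%, SiO2 67.52%, MgO 7.704%, Al2O3 0.1910%, CaO 7.392%

Working values appear rounded to four significant figures. All internal work keeps exact precision in every operation. Exactly one rounding lands on each reported value. All derived quantities are recomputed in full float precision (five oxide percentages, LOI, glass mass, the totals, the yield) from the weighed amounts at 1566 t of glass as given in the problem or answer text.
Delivered oxide masses:
  ZnO: 269.8·0.9980 = 269.3 t
  SiO2: 126.3·0.5166 + 996.9·0.9950 = 1057 t
  MgO: 253.1·0.4766 = 120.6 t
  Al2O3: 996.9·0.003000 = 2.991 t
  CaO: 126.3·0.4803 + 99.91·0.5513 = 115.7 t
LOI: 126.3·0.003100 + 996.9·0.002000 + 253.1·0.5234 + 269.8·0.002000 + 99.91·0.4487 = 180.2 t
Glass = total batch minus LOI = 1746 − 180.2 = 1566 t (= Σ oxide masses)
percent by weight: oxide/glass ×100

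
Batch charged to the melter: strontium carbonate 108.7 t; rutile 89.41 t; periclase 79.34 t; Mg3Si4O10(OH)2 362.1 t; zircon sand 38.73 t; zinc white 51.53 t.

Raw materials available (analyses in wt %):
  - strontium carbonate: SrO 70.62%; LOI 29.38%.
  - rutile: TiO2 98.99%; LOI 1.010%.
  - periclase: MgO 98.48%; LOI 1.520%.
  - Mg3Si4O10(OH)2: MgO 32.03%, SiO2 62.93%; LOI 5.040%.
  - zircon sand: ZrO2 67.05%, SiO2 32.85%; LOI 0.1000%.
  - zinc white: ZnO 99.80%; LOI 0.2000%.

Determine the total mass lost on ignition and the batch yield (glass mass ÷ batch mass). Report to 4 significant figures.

LOI loss = 52.44 t; glass = 677.4 t; yield = 92.82%

Each numeric step maintains full float precision at all times. Values along the way appear (rounded to 4 significant digits) at each printed step; a single rounding finalizes each reported value — all derived quantities, which include ignition loss, the totals, net glass mass, six oxide percentages, yield, are recomputed at full float precision, precisely as stated by the question or the answer, starting from the weights for 677.4 t of glass.
Per-material ignition loss:
  strontium carbonate: 108.7 × 0.2938 = 31.94 t
  rutile: 89.41 × 0.01010 = 0.9030 t
  periclase: 79.34 × 0.01520 = 1.206 t
  Mg3Si4O10(OH)2: 362.1 × 0.05040 = 18.25 t
  zircon sand: 38.73 × 0.001000 = 0.03873 t
  zinc white: 51.53 × 0.002000 = 0.1031 t
Total LOI = 52.44 t
Glass = batch − LOI = 729.8 − 52.44 = 677.4 t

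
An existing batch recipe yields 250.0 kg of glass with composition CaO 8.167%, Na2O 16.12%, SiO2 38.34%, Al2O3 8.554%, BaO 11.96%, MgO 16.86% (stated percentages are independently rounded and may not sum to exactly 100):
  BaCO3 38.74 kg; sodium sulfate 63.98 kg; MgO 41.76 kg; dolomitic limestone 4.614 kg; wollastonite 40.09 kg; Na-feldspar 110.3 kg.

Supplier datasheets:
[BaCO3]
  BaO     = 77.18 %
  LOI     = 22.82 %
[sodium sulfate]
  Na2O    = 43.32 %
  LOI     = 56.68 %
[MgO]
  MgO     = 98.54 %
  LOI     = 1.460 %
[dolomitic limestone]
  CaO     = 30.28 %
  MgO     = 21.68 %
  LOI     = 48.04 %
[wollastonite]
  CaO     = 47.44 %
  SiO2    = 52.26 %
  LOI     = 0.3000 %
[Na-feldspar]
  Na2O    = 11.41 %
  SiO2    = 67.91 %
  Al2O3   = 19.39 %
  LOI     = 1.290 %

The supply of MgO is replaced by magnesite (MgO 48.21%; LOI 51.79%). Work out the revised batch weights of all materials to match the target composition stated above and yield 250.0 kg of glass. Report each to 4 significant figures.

Revised batch per 250.0 kg glass:
  BaCO3: 38.74 kg
  sodium sulfate: 63.98 kg
  magnesite: 85.36 kg
  dolomitic limestone: 4.614 kg
  wollastonite: 40.09 kg
  Na-feldspar: 110.3 kg
Total batch = 343.1 kg; LOI loss = 93.07 kg

Mid-chain values are printed, rounded to four significant figures, when written out. The whole derivation carries exact precision at all times; each reported value receives exactly one rounding — derived quantities are recomputed using the weight values on 250.0 kg of glass in full precision (ignition loss, the yield, the totals, six oxide percentages, net glass mass) as written in either problem or answer.
The oxide mass targets at 250.0 kg glass:
  CaO: 8.167% × 250.0 = 20.42 kg
  Na2O: 16.12% × 250.0 = 40.30 kg
  SiO2: 38.34% × 250.0 = 95.85 kg
  Al2O3: 8.554% × 250.0 = 21.38 kg
  BaO: 11.96% × 250.0 = 29.90 kg
  MgO: 16.86% × 250.0 = 42.15 kg
Oxide-by-oxide audit using the reported weights, at the basis given (target by target, the sums agree given rounding of the digits):
  CaO: 4.614·0.3028 + 40.09·0.4744 = 20.42 kg (target 20.42 kg)
  Na2O: 63.98·0.4332 + 110.3·0.1141 = 40.30 kg (target 40.30 kg)
  SiO2: 40.09·0.5226 + 110.3·0.6791 = 95.86 kg (target 95.85 kg)
  Al2O3: 110.3·0.1939 = 21.39 kg (target 21.38 kg)
  BaO: 38.74·0.7718 = 29.90 kg (target 29.90 kg)
  MgO: 85.36·0.4821 + 4.614·0.2168 = 42.15 kg (target 42.15 kg)
The glass-mass cross-check: total batch − LOI = 250.0 kg (the Σ of target masses is 250.0 kg; versus the stated basis of 250.0 kg — differing by rounding only).
Adding the batch up: Σ batch = 343.1 kg; LOI loss = Σ batch·LOI = 93.07 kg; yield: glass divided by total = 72.87%.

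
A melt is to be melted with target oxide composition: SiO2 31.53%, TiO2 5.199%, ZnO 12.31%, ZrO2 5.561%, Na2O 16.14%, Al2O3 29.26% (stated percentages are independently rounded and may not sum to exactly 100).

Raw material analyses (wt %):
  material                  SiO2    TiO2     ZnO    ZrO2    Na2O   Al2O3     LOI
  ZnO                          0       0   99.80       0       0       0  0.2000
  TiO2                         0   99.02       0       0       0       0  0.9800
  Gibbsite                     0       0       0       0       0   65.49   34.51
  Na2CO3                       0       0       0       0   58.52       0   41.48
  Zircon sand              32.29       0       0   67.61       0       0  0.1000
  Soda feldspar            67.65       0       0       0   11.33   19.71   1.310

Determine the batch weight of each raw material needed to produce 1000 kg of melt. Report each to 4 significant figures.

Batch per 1000 kg melt:
  ZnO: 123.3 kg
  TiO2: 52.50 kg
  Gibbsite: 318.3 kg
  Na2CO3: 193.2 kg
  Zircon sand: 82.25 kg
  Soda feldspar: 426.8 kg
Total batch = 1196 kg; LOI loss = 196.4 kg; yield = 83.58%

Full precision is maintained at each step; the intermediate values are printed (rounded to four significant digits) in the printout. A single rounding completes each reported number — the derived quantities are re-derived in full precision (yield, net glass mass, six oxide percentages, totals, LOI) from the weighed amounts for 1000 kg of glass as they appear in problem or answer.
Oxide-by-oxide targets in 1000 kg melt:
  SiO2: 31.53% × 1000 = 315.3 kg
  TiO2: 5.199% × 1000 = 51.99 kg
  ZnO: 12.31% × 1000 = 123.1 kg
  ZrO2: 5.561% × 1000 = 55.61 kg
  Na2O: 16.14% × 1000 = 161.4 kg
  Al2O3: 29.26% × 1000 = 292.6 kg
Oxide-by-oxide audit on the weights just shown, under the basis named above (every target is met by its sum inside rounding margins):
  SiO2: 82.25·0.3229 + 426.8·0.6765 = 315.3 kg (target 315.3 kg)
  TiO2: 52.50·0.9902 = 51.99 kg (target 51.99 kg)
  ZnO: 123.3·0.9980 = 123.1 kg (target 123.1 kg)
  ZrO2: 82.25·0.6761 = 55.61 kg (target 55.61 kg)
  Na2O: 193.2·0.5852 + 426.8·0.1133 = 161.4 kg (target 161.4 kg)
  Al2O3: 318.3·0.6549 + 426.8·0.1971 = 292.6 kg (target 292.6 kg)
Glass-mass sanity pass: total batch − LOI = 999.9 kg (summing oxide targets gives 1000 kg; basis as stated: 1000 kg — deltas are rounding alone).
Summing the batch: Σ batch = 1196 kg; loss to ignition Σ batch·LOI = 196.4 kg; yield: glass divided by total = 83.58%.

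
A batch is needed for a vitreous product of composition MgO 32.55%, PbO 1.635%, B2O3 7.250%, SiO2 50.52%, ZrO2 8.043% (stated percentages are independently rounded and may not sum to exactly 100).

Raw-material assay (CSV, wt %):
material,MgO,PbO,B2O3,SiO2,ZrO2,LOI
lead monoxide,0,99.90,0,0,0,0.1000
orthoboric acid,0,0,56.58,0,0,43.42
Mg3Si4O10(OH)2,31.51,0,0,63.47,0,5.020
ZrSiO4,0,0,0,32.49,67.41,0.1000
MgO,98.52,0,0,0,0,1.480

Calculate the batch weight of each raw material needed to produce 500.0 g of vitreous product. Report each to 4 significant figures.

The working math keeps full float precision in all steps. In-progress results are printed, rounded to 4 significant digits, across the worked steps; exactly one rounding lands on each reported result; the derived quantities are recomputed in exact precision (the totals, yield, the five compositions, LOI, net glass mass) from the weighed amounts per 500.0 g of glass as set out in question or answer.
The oxide mass targets at 500.0 g vitreous product:
  MgO: 32.55% × 500.0 = 162.7 g
  PbO: 1.635% × 500.0 = 8.175 g
  B2O3: 7.250% × 500.0 = 36.25 g
  SiO2: 50.52% × 500.0 = 252.6 g
  ZrO2: 8.043% × 500.0 = 40.21 g
Balance tally, oxide-wise, using the reported weights, relative to the basis at hand (sum by sum, the targets are met within answer rounding):
  MgO: 367.4·0.3151 + 47.67·0.9852 = 162.7 g (target 162.7 g)
  PbO: 8.183·0.9990 = 8.175 g (target 8.175 g)
  B2O3: 64.07·0.5658 = 36.25 g (target 36.25 g)
  SiO2: 367.4·0.6347 + 59.66·0.3249 = 252.6 g (target 252.6 g)
  ZrO2: 59.66·0.6741 = 40.22 g (target 40.21 g)
Glass-mass closure: the batch minus its LOI: 499.9 g (the targets, summed, come to 500.0 g; against the stated basis, 500.0 g — a pure rounding effect).
Whole-batch sum: Σ batch = 547.0 g; LOI removed, Σ of batch·LOI: 47.04 g; yield = glass ÷ total batch = 91.40%.

Batch per 500.0 g vitreous product:
  lead monoxide: 8.183 g
  orthoboric acid: 64.07 g
  Mg3Si4O10(OH)2: 367.4 g
  ZrSiO4: 59.66 g
  MgO: 47.67 g
Total batch = 547.0 g; LOI loss = 47.04 g; yield = 91.40%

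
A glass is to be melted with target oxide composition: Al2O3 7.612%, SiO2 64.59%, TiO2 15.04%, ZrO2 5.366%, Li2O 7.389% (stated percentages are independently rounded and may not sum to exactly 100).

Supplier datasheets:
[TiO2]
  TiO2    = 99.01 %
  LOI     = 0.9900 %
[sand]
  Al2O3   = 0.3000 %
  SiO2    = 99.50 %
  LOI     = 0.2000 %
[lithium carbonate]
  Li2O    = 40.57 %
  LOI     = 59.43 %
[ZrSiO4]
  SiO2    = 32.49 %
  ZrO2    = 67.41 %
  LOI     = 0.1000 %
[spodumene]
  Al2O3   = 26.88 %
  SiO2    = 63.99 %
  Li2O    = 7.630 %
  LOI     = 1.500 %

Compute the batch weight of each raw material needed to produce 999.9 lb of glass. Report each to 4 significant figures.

The whole derivation runs at full float precision in every operation. Intermediates are displayed (rounded to 4 significant digits) between the steps — every reported result receives exactly one rounding. The derived quantities, which include five oxide percentages, yield, totals, LOI, net glass mass, are re-derived at exact precision, exactly as shown in the question or the answer, using the weight values for 999.9 lb of glass.
Per-oxide target masses for 999.9 lb glass:
  Al2O3: 7.612% × 999.9 = 76.11 lb
  SiO2: 64.59% × 999.9 = 645.8 lb
  TiO2: 15.04% × 999.9 = 150.4 lb
  ZrO2: 5.366% × 999.9 = 53.65 lb
  Li2O: 7.389% × 999.9 = 73.88 lb
Sums-versus-targets review from the weights as reported, at the basis given (each sum matches its target mass given rounding of the digits):
  Al2O3: 444.2·0.003000 + 278.2·0.2688 = 76.11 lb (target 76.11 lb)
  SiO2: 444.2·0.9950 + 79.59·0.3249 + 278.2·0.6399 = 645.9 lb (target 645.8 lb)
  TiO2: 151.9·0.9901 = 150.4 lb (target 150.4 lb)
  ZrO2: 79.59·0.6741 = 53.65 lb (target 53.65 lb)
  Li2O: 129.8·0.4057 + 278.2·0.07630 = 73.89 lb (target 73.88 lb)
Auditing the glass mass value: whole batch net of LOI = 999.9 lb (the targets, summed, come to 999.9 lb; the stated basis being 999.9 lb — a pure rounding effect).
Whole-batch sum: Σ batch = 1084 lb; LOI removed, Σ of batch·LOI: 83.78 lb; yield = glass ÷ total batch = 92.27%.

Batch per 999.9 lb glass:
  TiO2: 151.9 lb
  sand: 444.2 lb
  lithium carbonate: 129.8 lb
  ZrSiO4: 79.59 lb
  spodumene: 278.2 lb
Total batch = 1084 lb; LOI loss = 83.78 lb; yield = 92.27%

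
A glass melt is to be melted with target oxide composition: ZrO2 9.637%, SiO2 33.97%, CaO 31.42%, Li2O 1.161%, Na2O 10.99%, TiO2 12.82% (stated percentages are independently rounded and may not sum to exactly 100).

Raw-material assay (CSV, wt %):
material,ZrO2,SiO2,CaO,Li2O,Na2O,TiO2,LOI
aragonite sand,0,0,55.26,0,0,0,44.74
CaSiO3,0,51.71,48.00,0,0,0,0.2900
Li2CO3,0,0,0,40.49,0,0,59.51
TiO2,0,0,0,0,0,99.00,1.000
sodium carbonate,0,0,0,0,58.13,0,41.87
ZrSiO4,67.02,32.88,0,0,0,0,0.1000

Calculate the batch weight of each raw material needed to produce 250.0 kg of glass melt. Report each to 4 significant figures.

Batch per 250.0 kg glass melt:
  aragonite sand: 19.34 kg
  CaSiO3: 141.4 kg
  Li2CO3: 7.168 kg
  TiO2: 32.37 kg
  sodium carbonate: 47.26 kg
  ZrSiO4: 35.95 kg
Total batch = 283.5 kg; LOI loss = 33.48 kg; yield = 88.19%

Every computation carries exact precision through the solve — mid-chain values are printed, rounded to 4 significant figures, across the worked steps — every reported number carries a single rounding — all derived quantities are carried using the weight values per 250.0 kg of glass at exact precision (the totals, the six compositions, yield, net glass mass, LOI), as set out in the problem or answer text.
Oxide mass targets, per 250.0 kg glass melt:
  ZrO2: 9.637% × 250.0 = 24.09 kg
  SiO2: 33.97% × 250.0 = 84.92 kg
  CaO: 31.42% × 250.0 = 78.55 kg
  Li2O: 1.161% × 250.0 = 2.902 kg
  Na2O: 10.99% × 250.0 = 27.48 kg
  TiO2: 12.82% × 250.0 = 32.05 kg
Verifying the oxide balance given the weights on record, against the basis in use (target by target, the sums agree within answer rounding):
  ZrO2: 35.95·0.6702 = 24.09 kg (target 24.09 kg)
  SiO2: 141.4·0.5171 + 35.95·0.3288 = 84.94 kg (target 84.92 kg)
  CaO: 19.34·0.5526 + 141.4·0.4800 = 78.56 kg (target 78.55 kg)
  Li2O: 7.168·0.4049 = 2.902 kg (target 2.902 kg)
  Na2O: 47.26·0.5813 = 27.47 kg (target 27.48 kg)
  TiO2: 32.37·0.9900 = 32.05 kg (target 32.05 kg)
Glass-mass bookkeeping: total charge less LOI = 250.0 kg (per-oxide target masses sum to 250.0 kg; against the stated basis, 250.0 kg — differing by rounding only).
Whole-batch sum: Σ batch = 283.5 kg; loss to ignition Σ batch·LOI = 33.48 kg; yield, glass over the total, = 88.19%.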